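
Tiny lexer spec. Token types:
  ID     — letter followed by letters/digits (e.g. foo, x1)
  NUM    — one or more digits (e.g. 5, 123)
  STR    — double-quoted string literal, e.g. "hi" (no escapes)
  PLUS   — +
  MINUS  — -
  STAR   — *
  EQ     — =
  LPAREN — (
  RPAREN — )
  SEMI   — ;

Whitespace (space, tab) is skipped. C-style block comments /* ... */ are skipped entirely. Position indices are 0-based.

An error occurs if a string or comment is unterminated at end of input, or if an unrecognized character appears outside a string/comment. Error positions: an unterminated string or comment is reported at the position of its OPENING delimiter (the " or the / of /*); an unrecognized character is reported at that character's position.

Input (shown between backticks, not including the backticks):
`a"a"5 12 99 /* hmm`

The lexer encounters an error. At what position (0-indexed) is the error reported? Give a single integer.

Answer: 12

Derivation:
pos=0: emit ID 'a' (now at pos=1)
pos=1: enter STRING mode
pos=1: emit STR "a" (now at pos=4)
pos=4: emit NUM '5' (now at pos=5)
pos=6: emit NUM '12' (now at pos=8)
pos=9: emit NUM '99' (now at pos=11)
pos=12: enter COMMENT mode (saw '/*')
pos=12: ERROR — unterminated comment (reached EOF)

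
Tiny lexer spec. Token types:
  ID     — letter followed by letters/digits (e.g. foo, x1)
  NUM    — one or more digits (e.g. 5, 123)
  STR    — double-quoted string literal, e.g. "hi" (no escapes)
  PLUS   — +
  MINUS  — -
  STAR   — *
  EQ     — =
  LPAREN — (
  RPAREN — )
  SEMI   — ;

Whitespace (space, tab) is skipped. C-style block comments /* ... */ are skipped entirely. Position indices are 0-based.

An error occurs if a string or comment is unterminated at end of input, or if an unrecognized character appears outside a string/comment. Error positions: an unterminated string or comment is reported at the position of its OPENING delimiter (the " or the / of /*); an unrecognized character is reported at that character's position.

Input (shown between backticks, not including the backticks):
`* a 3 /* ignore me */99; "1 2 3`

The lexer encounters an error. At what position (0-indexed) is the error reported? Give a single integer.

pos=0: emit STAR '*'
pos=2: emit ID 'a' (now at pos=3)
pos=4: emit NUM '3' (now at pos=5)
pos=6: enter COMMENT mode (saw '/*')
exit COMMENT mode (now at pos=21)
pos=21: emit NUM '99' (now at pos=23)
pos=23: emit SEMI ';'
pos=25: enter STRING mode
pos=25: ERROR — unterminated string

Answer: 25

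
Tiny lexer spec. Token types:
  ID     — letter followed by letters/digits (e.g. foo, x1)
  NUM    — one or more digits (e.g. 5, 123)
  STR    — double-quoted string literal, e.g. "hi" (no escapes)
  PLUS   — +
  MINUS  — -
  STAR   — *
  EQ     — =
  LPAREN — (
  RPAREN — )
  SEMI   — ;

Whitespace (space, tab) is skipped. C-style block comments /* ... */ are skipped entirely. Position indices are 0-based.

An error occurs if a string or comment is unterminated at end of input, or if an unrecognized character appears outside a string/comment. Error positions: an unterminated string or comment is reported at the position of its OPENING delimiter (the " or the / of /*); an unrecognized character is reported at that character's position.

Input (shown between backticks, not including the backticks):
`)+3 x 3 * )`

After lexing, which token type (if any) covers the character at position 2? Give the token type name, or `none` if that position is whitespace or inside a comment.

Answer: NUM

Derivation:
pos=0: emit RPAREN ')'
pos=1: emit PLUS '+'
pos=2: emit NUM '3' (now at pos=3)
pos=4: emit ID 'x' (now at pos=5)
pos=6: emit NUM '3' (now at pos=7)
pos=8: emit STAR '*'
pos=10: emit RPAREN ')'
DONE. 7 tokens: [RPAREN, PLUS, NUM, ID, NUM, STAR, RPAREN]
Position 2: char is '3' -> NUM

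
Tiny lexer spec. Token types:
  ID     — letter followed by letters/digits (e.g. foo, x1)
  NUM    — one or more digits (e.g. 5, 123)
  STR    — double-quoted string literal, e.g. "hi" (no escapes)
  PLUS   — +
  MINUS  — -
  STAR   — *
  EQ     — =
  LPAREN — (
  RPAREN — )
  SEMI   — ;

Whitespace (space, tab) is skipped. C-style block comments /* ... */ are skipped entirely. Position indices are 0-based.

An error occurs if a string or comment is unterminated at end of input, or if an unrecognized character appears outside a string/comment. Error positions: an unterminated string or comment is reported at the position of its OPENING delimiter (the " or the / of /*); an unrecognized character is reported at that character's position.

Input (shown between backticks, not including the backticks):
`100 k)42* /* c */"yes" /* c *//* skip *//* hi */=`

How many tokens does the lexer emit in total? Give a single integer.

pos=0: emit NUM '100' (now at pos=3)
pos=4: emit ID 'k' (now at pos=5)
pos=5: emit RPAREN ')'
pos=6: emit NUM '42' (now at pos=8)
pos=8: emit STAR '*'
pos=10: enter COMMENT mode (saw '/*')
exit COMMENT mode (now at pos=17)
pos=17: enter STRING mode
pos=17: emit STR "yes" (now at pos=22)
pos=23: enter COMMENT mode (saw '/*')
exit COMMENT mode (now at pos=30)
pos=30: enter COMMENT mode (saw '/*')
exit COMMENT mode (now at pos=40)
pos=40: enter COMMENT mode (saw '/*')
exit COMMENT mode (now at pos=48)
pos=48: emit EQ '='
DONE. 7 tokens: [NUM, ID, RPAREN, NUM, STAR, STR, EQ]

Answer: 7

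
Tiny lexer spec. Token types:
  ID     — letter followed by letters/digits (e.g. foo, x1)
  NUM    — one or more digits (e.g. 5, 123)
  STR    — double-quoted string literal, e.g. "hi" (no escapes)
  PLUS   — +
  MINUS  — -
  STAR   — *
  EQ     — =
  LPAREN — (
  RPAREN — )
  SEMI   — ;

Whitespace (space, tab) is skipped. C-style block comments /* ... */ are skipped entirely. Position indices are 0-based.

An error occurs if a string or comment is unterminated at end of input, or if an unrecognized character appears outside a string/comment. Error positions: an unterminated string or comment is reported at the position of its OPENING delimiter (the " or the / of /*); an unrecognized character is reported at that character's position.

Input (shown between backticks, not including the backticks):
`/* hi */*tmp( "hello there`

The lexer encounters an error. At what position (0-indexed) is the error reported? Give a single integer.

Answer: 14

Derivation:
pos=0: enter COMMENT mode (saw '/*')
exit COMMENT mode (now at pos=8)
pos=8: emit STAR '*'
pos=9: emit ID 'tmp' (now at pos=12)
pos=12: emit LPAREN '('
pos=14: enter STRING mode
pos=14: ERROR — unterminated string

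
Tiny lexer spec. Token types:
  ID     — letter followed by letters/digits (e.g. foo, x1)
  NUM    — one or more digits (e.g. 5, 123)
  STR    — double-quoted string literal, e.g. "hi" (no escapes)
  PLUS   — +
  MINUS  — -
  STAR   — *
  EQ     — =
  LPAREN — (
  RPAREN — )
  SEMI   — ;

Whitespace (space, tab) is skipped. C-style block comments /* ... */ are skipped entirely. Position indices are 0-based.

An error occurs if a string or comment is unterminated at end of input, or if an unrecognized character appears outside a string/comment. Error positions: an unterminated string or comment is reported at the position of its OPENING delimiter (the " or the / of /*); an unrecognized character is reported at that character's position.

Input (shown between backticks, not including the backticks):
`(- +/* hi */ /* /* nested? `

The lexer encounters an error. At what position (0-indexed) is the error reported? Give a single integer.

pos=0: emit LPAREN '('
pos=1: emit MINUS '-'
pos=3: emit PLUS '+'
pos=4: enter COMMENT mode (saw '/*')
exit COMMENT mode (now at pos=12)
pos=13: enter COMMENT mode (saw '/*')
pos=13: ERROR — unterminated comment (reached EOF)

Answer: 13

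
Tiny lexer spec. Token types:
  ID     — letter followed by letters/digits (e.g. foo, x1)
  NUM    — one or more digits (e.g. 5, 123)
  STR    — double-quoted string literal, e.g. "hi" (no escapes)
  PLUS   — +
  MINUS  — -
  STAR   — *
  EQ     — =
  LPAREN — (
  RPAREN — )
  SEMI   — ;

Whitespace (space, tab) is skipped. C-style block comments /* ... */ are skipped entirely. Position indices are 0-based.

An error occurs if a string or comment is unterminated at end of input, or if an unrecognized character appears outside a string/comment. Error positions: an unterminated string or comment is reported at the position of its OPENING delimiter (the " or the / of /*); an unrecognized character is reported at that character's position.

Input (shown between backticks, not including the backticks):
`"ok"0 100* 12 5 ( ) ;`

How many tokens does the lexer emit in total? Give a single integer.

Answer: 9

Derivation:
pos=0: enter STRING mode
pos=0: emit STR "ok" (now at pos=4)
pos=4: emit NUM '0' (now at pos=5)
pos=6: emit NUM '100' (now at pos=9)
pos=9: emit STAR '*'
pos=11: emit NUM '12' (now at pos=13)
pos=14: emit NUM '5' (now at pos=15)
pos=16: emit LPAREN '('
pos=18: emit RPAREN ')'
pos=20: emit SEMI ';'
DONE. 9 tokens: [STR, NUM, NUM, STAR, NUM, NUM, LPAREN, RPAREN, SEMI]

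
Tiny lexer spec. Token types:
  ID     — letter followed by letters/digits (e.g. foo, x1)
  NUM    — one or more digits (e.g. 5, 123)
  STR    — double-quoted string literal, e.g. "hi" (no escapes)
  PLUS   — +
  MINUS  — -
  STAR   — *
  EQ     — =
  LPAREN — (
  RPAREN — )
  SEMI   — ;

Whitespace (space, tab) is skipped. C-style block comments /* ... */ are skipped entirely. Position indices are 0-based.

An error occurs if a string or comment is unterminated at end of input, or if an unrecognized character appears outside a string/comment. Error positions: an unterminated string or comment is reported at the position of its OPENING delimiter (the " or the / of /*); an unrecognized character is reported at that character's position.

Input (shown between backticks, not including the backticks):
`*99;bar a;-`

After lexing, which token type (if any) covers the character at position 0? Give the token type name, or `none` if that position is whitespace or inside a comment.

pos=0: emit STAR '*'
pos=1: emit NUM '99' (now at pos=3)
pos=3: emit SEMI ';'
pos=4: emit ID 'bar' (now at pos=7)
pos=8: emit ID 'a' (now at pos=9)
pos=9: emit SEMI ';'
pos=10: emit MINUS '-'
DONE. 7 tokens: [STAR, NUM, SEMI, ID, ID, SEMI, MINUS]
Position 0: char is '*' -> STAR

Answer: STAR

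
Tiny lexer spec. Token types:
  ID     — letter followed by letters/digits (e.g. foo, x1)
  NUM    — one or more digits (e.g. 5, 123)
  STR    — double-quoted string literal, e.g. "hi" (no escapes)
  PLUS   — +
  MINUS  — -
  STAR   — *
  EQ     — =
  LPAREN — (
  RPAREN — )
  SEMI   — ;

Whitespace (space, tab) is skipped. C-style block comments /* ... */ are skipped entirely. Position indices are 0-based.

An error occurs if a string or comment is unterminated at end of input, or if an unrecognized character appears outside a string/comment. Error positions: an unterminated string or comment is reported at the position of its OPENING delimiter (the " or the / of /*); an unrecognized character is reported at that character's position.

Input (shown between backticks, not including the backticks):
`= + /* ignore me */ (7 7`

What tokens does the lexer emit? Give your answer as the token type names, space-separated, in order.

Answer: EQ PLUS LPAREN NUM NUM

Derivation:
pos=0: emit EQ '='
pos=2: emit PLUS '+'
pos=4: enter COMMENT mode (saw '/*')
exit COMMENT mode (now at pos=19)
pos=20: emit LPAREN '('
pos=21: emit NUM '7' (now at pos=22)
pos=23: emit NUM '7' (now at pos=24)
DONE. 5 tokens: [EQ, PLUS, LPAREN, NUM, NUM]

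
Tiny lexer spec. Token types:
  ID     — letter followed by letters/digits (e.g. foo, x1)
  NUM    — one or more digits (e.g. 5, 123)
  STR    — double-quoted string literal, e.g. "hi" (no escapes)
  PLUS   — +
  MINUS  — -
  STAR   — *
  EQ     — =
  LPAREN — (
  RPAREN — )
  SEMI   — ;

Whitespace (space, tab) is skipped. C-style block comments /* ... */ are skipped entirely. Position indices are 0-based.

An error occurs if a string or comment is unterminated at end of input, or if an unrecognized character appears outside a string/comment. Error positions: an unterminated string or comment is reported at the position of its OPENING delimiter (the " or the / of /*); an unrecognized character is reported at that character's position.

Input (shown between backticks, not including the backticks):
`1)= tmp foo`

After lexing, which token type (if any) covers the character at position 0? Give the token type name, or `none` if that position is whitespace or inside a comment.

Answer: NUM

Derivation:
pos=0: emit NUM '1' (now at pos=1)
pos=1: emit RPAREN ')'
pos=2: emit EQ '='
pos=4: emit ID 'tmp' (now at pos=7)
pos=8: emit ID 'foo' (now at pos=11)
DONE. 5 tokens: [NUM, RPAREN, EQ, ID, ID]
Position 0: char is '1' -> NUM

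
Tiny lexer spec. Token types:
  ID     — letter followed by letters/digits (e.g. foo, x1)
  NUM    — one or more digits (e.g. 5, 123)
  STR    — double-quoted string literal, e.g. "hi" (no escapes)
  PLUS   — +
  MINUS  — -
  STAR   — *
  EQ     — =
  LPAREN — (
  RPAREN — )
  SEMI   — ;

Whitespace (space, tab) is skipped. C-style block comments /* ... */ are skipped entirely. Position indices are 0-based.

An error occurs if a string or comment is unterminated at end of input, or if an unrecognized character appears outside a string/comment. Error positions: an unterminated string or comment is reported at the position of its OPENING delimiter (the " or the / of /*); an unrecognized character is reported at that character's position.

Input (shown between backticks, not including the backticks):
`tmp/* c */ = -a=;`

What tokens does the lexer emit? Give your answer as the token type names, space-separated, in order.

pos=0: emit ID 'tmp' (now at pos=3)
pos=3: enter COMMENT mode (saw '/*')
exit COMMENT mode (now at pos=10)
pos=11: emit EQ '='
pos=13: emit MINUS '-'
pos=14: emit ID 'a' (now at pos=15)
pos=15: emit EQ '='
pos=16: emit SEMI ';'
DONE. 6 tokens: [ID, EQ, MINUS, ID, EQ, SEMI]

Answer: ID EQ MINUS ID EQ SEMI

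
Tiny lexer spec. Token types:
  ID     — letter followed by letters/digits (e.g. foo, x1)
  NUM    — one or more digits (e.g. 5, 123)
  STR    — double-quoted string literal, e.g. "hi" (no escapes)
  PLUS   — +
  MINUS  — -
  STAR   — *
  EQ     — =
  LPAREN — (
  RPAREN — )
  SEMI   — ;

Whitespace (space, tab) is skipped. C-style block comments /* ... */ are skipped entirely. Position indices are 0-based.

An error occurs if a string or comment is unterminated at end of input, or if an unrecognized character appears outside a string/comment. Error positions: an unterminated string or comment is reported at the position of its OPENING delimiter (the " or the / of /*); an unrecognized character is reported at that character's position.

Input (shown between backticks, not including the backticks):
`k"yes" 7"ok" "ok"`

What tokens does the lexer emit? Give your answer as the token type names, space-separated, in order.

Answer: ID STR NUM STR STR

Derivation:
pos=0: emit ID 'k' (now at pos=1)
pos=1: enter STRING mode
pos=1: emit STR "yes" (now at pos=6)
pos=7: emit NUM '7' (now at pos=8)
pos=8: enter STRING mode
pos=8: emit STR "ok" (now at pos=12)
pos=13: enter STRING mode
pos=13: emit STR "ok" (now at pos=17)
DONE. 5 tokens: [ID, STR, NUM, STR, STR]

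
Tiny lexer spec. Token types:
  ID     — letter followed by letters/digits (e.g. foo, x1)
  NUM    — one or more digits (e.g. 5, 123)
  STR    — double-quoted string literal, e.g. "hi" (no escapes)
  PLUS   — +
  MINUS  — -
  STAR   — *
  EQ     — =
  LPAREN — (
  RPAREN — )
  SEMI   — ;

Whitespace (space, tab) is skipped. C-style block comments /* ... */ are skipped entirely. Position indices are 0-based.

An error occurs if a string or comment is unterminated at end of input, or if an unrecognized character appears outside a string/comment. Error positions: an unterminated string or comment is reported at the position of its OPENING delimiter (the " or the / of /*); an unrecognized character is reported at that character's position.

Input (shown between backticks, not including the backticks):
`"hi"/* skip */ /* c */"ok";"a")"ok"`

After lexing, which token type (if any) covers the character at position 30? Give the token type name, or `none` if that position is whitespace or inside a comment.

Answer: RPAREN

Derivation:
pos=0: enter STRING mode
pos=0: emit STR "hi" (now at pos=4)
pos=4: enter COMMENT mode (saw '/*')
exit COMMENT mode (now at pos=14)
pos=15: enter COMMENT mode (saw '/*')
exit COMMENT mode (now at pos=22)
pos=22: enter STRING mode
pos=22: emit STR "ok" (now at pos=26)
pos=26: emit SEMI ';'
pos=27: enter STRING mode
pos=27: emit STR "a" (now at pos=30)
pos=30: emit RPAREN ')'
pos=31: enter STRING mode
pos=31: emit STR "ok" (now at pos=35)
DONE. 6 tokens: [STR, STR, SEMI, STR, RPAREN, STR]
Position 30: char is ')' -> RPAREN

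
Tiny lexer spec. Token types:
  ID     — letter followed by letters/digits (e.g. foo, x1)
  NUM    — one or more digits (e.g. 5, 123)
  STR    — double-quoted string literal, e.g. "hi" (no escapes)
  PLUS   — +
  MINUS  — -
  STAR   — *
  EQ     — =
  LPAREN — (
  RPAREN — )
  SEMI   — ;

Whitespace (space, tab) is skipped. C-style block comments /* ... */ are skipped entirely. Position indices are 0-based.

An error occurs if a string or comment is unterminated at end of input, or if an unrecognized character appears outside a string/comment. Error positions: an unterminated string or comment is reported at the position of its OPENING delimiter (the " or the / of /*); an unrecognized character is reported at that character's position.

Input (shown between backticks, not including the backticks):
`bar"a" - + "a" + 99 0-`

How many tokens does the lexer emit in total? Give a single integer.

pos=0: emit ID 'bar' (now at pos=3)
pos=3: enter STRING mode
pos=3: emit STR "a" (now at pos=6)
pos=7: emit MINUS '-'
pos=9: emit PLUS '+'
pos=11: enter STRING mode
pos=11: emit STR "a" (now at pos=14)
pos=15: emit PLUS '+'
pos=17: emit NUM '99' (now at pos=19)
pos=20: emit NUM '0' (now at pos=21)
pos=21: emit MINUS '-'
DONE. 9 tokens: [ID, STR, MINUS, PLUS, STR, PLUS, NUM, NUM, MINUS]

Answer: 9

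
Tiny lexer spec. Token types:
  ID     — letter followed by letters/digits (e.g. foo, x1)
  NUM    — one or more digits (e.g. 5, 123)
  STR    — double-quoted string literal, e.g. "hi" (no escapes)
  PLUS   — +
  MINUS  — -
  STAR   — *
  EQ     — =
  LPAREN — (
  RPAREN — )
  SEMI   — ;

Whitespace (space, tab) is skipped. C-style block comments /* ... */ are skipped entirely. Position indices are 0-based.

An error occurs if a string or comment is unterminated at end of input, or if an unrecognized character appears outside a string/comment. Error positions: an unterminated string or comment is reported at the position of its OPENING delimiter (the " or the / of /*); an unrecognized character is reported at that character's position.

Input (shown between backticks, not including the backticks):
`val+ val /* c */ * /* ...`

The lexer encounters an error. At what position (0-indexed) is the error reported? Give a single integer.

pos=0: emit ID 'val' (now at pos=3)
pos=3: emit PLUS '+'
pos=5: emit ID 'val' (now at pos=8)
pos=9: enter COMMENT mode (saw '/*')
exit COMMENT mode (now at pos=16)
pos=17: emit STAR '*'
pos=19: enter COMMENT mode (saw '/*')
pos=19: ERROR — unterminated comment (reached EOF)

Answer: 19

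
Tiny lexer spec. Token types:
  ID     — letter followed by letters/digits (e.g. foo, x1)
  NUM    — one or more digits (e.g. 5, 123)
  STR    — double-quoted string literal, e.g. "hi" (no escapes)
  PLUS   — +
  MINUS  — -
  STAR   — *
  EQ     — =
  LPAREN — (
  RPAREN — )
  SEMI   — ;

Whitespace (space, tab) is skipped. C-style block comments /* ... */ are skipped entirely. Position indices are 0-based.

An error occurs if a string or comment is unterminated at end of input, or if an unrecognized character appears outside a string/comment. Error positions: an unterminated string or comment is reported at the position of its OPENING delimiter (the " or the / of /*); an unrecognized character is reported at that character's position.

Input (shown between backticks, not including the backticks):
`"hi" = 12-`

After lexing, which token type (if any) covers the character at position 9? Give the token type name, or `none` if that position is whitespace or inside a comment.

Answer: MINUS

Derivation:
pos=0: enter STRING mode
pos=0: emit STR "hi" (now at pos=4)
pos=5: emit EQ '='
pos=7: emit NUM '12' (now at pos=9)
pos=9: emit MINUS '-'
DONE. 4 tokens: [STR, EQ, NUM, MINUS]
Position 9: char is '-' -> MINUS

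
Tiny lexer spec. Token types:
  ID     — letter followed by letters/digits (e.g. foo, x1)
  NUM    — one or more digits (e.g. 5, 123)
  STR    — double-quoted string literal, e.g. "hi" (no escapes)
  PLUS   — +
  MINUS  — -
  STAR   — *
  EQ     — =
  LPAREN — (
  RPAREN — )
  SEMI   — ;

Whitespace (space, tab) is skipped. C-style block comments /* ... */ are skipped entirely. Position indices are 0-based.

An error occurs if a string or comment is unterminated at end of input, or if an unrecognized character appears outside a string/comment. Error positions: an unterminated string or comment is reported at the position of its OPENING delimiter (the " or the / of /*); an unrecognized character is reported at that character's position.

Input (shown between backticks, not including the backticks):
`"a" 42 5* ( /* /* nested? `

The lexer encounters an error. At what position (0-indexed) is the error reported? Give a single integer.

Answer: 12

Derivation:
pos=0: enter STRING mode
pos=0: emit STR "a" (now at pos=3)
pos=4: emit NUM '42' (now at pos=6)
pos=7: emit NUM '5' (now at pos=8)
pos=8: emit STAR '*'
pos=10: emit LPAREN '('
pos=12: enter COMMENT mode (saw '/*')
pos=12: ERROR — unterminated comment (reached EOF)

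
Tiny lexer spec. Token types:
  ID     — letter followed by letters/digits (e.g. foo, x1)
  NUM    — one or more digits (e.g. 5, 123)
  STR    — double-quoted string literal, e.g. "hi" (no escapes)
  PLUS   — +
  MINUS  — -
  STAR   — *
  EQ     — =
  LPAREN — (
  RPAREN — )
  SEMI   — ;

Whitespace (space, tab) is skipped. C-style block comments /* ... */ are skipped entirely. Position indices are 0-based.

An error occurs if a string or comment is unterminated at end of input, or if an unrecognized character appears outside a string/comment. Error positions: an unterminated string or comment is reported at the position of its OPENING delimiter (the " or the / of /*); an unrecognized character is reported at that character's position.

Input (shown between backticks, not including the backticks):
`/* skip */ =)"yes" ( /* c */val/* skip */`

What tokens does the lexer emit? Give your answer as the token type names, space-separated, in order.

Answer: EQ RPAREN STR LPAREN ID

Derivation:
pos=0: enter COMMENT mode (saw '/*')
exit COMMENT mode (now at pos=10)
pos=11: emit EQ '='
pos=12: emit RPAREN ')'
pos=13: enter STRING mode
pos=13: emit STR "yes" (now at pos=18)
pos=19: emit LPAREN '('
pos=21: enter COMMENT mode (saw '/*')
exit COMMENT mode (now at pos=28)
pos=28: emit ID 'val' (now at pos=31)
pos=31: enter COMMENT mode (saw '/*')
exit COMMENT mode (now at pos=41)
DONE. 5 tokens: [EQ, RPAREN, STR, LPAREN, ID]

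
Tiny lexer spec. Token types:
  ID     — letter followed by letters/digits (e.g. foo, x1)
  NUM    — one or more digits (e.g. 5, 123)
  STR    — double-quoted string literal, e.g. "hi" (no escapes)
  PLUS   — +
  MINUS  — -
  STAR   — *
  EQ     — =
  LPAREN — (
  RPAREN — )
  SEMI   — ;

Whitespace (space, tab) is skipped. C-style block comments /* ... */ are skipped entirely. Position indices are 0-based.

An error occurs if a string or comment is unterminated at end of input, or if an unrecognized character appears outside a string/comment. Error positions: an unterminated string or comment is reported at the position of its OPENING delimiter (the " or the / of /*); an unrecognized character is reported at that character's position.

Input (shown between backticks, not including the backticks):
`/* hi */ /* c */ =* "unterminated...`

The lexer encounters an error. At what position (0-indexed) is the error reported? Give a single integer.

Answer: 20

Derivation:
pos=0: enter COMMENT mode (saw '/*')
exit COMMENT mode (now at pos=8)
pos=9: enter COMMENT mode (saw '/*')
exit COMMENT mode (now at pos=16)
pos=17: emit EQ '='
pos=18: emit STAR '*'
pos=20: enter STRING mode
pos=20: ERROR — unterminated string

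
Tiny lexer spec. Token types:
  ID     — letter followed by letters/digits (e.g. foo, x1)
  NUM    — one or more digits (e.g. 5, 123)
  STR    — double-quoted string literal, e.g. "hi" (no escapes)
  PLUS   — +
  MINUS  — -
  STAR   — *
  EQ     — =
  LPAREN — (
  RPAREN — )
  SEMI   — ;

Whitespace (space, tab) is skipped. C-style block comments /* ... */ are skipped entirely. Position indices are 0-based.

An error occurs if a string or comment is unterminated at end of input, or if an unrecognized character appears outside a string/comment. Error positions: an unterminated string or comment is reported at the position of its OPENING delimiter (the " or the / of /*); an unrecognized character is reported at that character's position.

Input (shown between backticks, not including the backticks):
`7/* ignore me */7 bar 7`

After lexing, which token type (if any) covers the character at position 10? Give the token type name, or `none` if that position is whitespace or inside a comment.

Answer: none

Derivation:
pos=0: emit NUM '7' (now at pos=1)
pos=1: enter COMMENT mode (saw '/*')
exit COMMENT mode (now at pos=16)
pos=16: emit NUM '7' (now at pos=17)
pos=18: emit ID 'bar' (now at pos=21)
pos=22: emit NUM '7' (now at pos=23)
DONE. 4 tokens: [NUM, NUM, ID, NUM]
Position 10: char is ' ' -> none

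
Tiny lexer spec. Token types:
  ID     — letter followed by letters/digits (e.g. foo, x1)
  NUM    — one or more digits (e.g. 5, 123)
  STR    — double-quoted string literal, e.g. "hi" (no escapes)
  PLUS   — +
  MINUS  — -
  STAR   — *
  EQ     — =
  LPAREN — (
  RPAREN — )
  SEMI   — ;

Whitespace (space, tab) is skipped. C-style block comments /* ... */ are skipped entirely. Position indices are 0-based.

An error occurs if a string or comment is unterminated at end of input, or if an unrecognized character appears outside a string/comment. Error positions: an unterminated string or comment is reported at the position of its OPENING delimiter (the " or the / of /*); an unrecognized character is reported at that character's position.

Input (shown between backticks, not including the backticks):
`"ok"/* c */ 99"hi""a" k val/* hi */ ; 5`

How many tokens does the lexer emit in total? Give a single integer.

Answer: 8

Derivation:
pos=0: enter STRING mode
pos=0: emit STR "ok" (now at pos=4)
pos=4: enter COMMENT mode (saw '/*')
exit COMMENT mode (now at pos=11)
pos=12: emit NUM '99' (now at pos=14)
pos=14: enter STRING mode
pos=14: emit STR "hi" (now at pos=18)
pos=18: enter STRING mode
pos=18: emit STR "a" (now at pos=21)
pos=22: emit ID 'k' (now at pos=23)
pos=24: emit ID 'val' (now at pos=27)
pos=27: enter COMMENT mode (saw '/*')
exit COMMENT mode (now at pos=35)
pos=36: emit SEMI ';'
pos=38: emit NUM '5' (now at pos=39)
DONE. 8 tokens: [STR, NUM, STR, STR, ID, ID, SEMI, NUM]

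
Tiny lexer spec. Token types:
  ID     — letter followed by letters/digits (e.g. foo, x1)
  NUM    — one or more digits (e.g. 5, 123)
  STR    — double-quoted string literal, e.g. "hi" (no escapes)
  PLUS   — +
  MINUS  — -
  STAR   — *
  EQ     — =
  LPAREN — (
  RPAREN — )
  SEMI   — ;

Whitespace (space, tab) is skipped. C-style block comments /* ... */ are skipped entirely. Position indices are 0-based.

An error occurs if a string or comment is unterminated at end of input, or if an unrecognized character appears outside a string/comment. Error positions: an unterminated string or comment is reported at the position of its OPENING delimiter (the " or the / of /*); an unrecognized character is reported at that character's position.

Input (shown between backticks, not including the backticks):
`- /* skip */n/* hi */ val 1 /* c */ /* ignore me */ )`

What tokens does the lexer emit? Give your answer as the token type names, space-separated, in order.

pos=0: emit MINUS '-'
pos=2: enter COMMENT mode (saw '/*')
exit COMMENT mode (now at pos=12)
pos=12: emit ID 'n' (now at pos=13)
pos=13: enter COMMENT mode (saw '/*')
exit COMMENT mode (now at pos=21)
pos=22: emit ID 'val' (now at pos=25)
pos=26: emit NUM '1' (now at pos=27)
pos=28: enter COMMENT mode (saw '/*')
exit COMMENT mode (now at pos=35)
pos=36: enter COMMENT mode (saw '/*')
exit COMMENT mode (now at pos=51)
pos=52: emit RPAREN ')'
DONE. 5 tokens: [MINUS, ID, ID, NUM, RPAREN]

Answer: MINUS ID ID NUM RPAREN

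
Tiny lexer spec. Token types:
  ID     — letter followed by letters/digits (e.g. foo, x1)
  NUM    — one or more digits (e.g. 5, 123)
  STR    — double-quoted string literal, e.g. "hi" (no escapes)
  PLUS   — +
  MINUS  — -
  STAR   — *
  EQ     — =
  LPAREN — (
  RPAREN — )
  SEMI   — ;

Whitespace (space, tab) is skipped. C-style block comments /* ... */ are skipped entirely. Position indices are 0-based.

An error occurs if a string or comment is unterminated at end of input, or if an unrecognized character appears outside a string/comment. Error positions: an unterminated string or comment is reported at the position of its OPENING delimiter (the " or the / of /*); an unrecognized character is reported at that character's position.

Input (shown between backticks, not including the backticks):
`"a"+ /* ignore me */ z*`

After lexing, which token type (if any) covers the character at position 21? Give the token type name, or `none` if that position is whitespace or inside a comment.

Answer: ID

Derivation:
pos=0: enter STRING mode
pos=0: emit STR "a" (now at pos=3)
pos=3: emit PLUS '+'
pos=5: enter COMMENT mode (saw '/*')
exit COMMENT mode (now at pos=20)
pos=21: emit ID 'z' (now at pos=22)
pos=22: emit STAR '*'
DONE. 4 tokens: [STR, PLUS, ID, STAR]
Position 21: char is 'z' -> ID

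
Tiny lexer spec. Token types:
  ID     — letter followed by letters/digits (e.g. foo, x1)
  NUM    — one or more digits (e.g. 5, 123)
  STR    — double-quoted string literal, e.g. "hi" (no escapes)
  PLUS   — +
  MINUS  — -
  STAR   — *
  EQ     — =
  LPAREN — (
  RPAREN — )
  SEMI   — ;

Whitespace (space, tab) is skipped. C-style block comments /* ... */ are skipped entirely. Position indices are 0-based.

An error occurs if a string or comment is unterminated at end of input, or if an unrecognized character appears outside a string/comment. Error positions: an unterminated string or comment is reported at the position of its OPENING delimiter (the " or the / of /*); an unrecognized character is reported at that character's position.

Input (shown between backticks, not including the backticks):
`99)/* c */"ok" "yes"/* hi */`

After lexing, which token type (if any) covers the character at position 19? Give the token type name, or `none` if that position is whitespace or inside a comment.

pos=0: emit NUM '99' (now at pos=2)
pos=2: emit RPAREN ')'
pos=3: enter COMMENT mode (saw '/*')
exit COMMENT mode (now at pos=10)
pos=10: enter STRING mode
pos=10: emit STR "ok" (now at pos=14)
pos=15: enter STRING mode
pos=15: emit STR "yes" (now at pos=20)
pos=20: enter COMMENT mode (saw '/*')
exit COMMENT mode (now at pos=28)
DONE. 4 tokens: [NUM, RPAREN, STR, STR]
Position 19: char is '"' -> STR

Answer: STR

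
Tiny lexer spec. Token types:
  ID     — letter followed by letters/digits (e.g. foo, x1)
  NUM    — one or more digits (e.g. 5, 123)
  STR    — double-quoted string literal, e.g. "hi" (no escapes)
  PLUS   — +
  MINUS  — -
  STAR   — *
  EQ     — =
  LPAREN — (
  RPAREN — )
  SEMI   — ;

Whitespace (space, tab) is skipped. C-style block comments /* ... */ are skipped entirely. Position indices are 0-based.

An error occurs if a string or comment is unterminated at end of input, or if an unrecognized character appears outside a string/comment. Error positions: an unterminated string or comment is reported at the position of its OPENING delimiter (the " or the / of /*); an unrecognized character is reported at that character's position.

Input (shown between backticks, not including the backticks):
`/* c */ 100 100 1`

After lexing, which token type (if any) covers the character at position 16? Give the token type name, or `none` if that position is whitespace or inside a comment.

Answer: NUM

Derivation:
pos=0: enter COMMENT mode (saw '/*')
exit COMMENT mode (now at pos=7)
pos=8: emit NUM '100' (now at pos=11)
pos=12: emit NUM '100' (now at pos=15)
pos=16: emit NUM '1' (now at pos=17)
DONE. 3 tokens: [NUM, NUM, NUM]
Position 16: char is '1' -> NUM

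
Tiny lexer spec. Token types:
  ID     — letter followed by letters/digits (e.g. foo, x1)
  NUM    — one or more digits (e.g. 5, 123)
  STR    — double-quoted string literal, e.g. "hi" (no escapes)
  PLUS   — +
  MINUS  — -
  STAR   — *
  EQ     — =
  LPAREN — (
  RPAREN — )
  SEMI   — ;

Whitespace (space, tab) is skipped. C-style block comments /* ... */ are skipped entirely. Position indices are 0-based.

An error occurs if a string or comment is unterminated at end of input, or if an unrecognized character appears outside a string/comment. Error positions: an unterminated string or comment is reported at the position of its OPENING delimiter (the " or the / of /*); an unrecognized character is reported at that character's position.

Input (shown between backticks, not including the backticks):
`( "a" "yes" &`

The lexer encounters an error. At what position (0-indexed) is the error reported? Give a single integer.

pos=0: emit LPAREN '('
pos=2: enter STRING mode
pos=2: emit STR "a" (now at pos=5)
pos=6: enter STRING mode
pos=6: emit STR "yes" (now at pos=11)
pos=12: ERROR — unrecognized char '&'

Answer: 12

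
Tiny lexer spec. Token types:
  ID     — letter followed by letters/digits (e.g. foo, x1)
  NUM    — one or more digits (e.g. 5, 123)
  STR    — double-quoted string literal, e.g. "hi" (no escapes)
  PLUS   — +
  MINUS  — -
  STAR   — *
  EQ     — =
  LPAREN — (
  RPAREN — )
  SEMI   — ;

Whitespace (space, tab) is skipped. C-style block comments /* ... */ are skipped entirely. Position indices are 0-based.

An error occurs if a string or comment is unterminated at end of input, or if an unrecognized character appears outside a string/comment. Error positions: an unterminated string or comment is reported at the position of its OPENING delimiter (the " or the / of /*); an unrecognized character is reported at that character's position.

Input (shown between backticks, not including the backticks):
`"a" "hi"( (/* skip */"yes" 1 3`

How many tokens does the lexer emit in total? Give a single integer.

Answer: 7

Derivation:
pos=0: enter STRING mode
pos=0: emit STR "a" (now at pos=3)
pos=4: enter STRING mode
pos=4: emit STR "hi" (now at pos=8)
pos=8: emit LPAREN '('
pos=10: emit LPAREN '('
pos=11: enter COMMENT mode (saw '/*')
exit COMMENT mode (now at pos=21)
pos=21: enter STRING mode
pos=21: emit STR "yes" (now at pos=26)
pos=27: emit NUM '1' (now at pos=28)
pos=29: emit NUM '3' (now at pos=30)
DONE. 7 tokens: [STR, STR, LPAREN, LPAREN, STR, NUM, NUM]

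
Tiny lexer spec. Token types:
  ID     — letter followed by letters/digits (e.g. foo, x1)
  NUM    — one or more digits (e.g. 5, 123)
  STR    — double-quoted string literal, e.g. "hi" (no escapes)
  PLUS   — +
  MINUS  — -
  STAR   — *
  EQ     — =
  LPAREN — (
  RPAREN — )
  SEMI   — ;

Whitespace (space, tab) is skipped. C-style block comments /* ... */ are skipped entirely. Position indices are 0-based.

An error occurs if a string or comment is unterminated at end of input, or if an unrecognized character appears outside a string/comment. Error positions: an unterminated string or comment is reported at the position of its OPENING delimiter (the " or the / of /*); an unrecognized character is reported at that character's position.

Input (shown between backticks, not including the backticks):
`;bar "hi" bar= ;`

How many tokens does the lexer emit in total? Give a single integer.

pos=0: emit SEMI ';'
pos=1: emit ID 'bar' (now at pos=4)
pos=5: enter STRING mode
pos=5: emit STR "hi" (now at pos=9)
pos=10: emit ID 'bar' (now at pos=13)
pos=13: emit EQ '='
pos=15: emit SEMI ';'
DONE. 6 tokens: [SEMI, ID, STR, ID, EQ, SEMI]

Answer: 6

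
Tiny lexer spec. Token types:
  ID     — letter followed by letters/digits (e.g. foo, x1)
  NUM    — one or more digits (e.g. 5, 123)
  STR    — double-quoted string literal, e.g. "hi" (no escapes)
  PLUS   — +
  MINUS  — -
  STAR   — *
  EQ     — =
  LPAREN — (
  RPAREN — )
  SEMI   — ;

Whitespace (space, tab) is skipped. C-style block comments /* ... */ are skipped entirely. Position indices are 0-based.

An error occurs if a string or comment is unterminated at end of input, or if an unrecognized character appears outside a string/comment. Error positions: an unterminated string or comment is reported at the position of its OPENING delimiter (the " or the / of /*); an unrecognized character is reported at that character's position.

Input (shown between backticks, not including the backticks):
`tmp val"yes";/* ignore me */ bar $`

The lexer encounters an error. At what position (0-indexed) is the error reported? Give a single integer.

pos=0: emit ID 'tmp' (now at pos=3)
pos=4: emit ID 'val' (now at pos=7)
pos=7: enter STRING mode
pos=7: emit STR "yes" (now at pos=12)
pos=12: emit SEMI ';'
pos=13: enter COMMENT mode (saw '/*')
exit COMMENT mode (now at pos=28)
pos=29: emit ID 'bar' (now at pos=32)
pos=33: ERROR — unrecognized char '$'

Answer: 33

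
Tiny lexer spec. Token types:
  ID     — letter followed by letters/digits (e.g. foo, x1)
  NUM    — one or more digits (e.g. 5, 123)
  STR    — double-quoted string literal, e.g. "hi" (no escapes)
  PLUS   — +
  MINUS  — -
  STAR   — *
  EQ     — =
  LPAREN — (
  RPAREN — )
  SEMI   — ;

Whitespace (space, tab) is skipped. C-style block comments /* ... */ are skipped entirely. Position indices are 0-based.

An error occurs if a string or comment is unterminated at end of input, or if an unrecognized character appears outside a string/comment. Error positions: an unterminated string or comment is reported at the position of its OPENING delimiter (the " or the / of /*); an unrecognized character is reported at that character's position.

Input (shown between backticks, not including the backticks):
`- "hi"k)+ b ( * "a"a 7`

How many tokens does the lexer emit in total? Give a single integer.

pos=0: emit MINUS '-'
pos=2: enter STRING mode
pos=2: emit STR "hi" (now at pos=6)
pos=6: emit ID 'k' (now at pos=7)
pos=7: emit RPAREN ')'
pos=8: emit PLUS '+'
pos=10: emit ID 'b' (now at pos=11)
pos=12: emit LPAREN '('
pos=14: emit STAR '*'
pos=16: enter STRING mode
pos=16: emit STR "a" (now at pos=19)
pos=19: emit ID 'a' (now at pos=20)
pos=21: emit NUM '7' (now at pos=22)
DONE. 11 tokens: [MINUS, STR, ID, RPAREN, PLUS, ID, LPAREN, STAR, STR, ID, NUM]

Answer: 11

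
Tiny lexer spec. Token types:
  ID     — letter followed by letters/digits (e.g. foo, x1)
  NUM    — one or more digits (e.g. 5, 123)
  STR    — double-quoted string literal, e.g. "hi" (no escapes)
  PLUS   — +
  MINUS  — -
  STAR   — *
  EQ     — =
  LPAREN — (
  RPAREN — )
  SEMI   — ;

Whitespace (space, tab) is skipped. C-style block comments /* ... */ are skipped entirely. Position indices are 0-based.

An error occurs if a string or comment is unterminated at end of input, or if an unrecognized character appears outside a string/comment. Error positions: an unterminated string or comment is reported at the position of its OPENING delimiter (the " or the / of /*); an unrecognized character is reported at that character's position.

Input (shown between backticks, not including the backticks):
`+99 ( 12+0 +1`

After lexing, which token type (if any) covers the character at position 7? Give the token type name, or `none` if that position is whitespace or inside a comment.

pos=0: emit PLUS '+'
pos=1: emit NUM '99' (now at pos=3)
pos=4: emit LPAREN '('
pos=6: emit NUM '12' (now at pos=8)
pos=8: emit PLUS '+'
pos=9: emit NUM '0' (now at pos=10)
pos=11: emit PLUS '+'
pos=12: emit NUM '1' (now at pos=13)
DONE. 8 tokens: [PLUS, NUM, LPAREN, NUM, PLUS, NUM, PLUS, NUM]
Position 7: char is '2' -> NUM

Answer: NUM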